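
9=9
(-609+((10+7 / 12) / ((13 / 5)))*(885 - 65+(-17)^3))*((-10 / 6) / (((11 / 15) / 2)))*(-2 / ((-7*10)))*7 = 13470295 / 858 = 15699.64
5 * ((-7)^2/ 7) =35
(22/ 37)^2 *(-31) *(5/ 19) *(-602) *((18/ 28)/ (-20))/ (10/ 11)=-15968007/ 260110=-61.39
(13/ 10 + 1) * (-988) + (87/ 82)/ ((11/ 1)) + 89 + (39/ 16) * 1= -78685647/ 36080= -2180.87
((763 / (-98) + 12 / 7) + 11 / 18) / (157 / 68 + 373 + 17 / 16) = -0.01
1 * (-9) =-9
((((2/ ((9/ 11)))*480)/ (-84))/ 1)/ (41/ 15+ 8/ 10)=-4400/ 1113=-3.95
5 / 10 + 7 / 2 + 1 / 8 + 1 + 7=97 / 8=12.12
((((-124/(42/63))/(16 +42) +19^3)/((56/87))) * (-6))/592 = -894681/8288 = -107.95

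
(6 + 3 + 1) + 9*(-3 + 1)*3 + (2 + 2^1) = -40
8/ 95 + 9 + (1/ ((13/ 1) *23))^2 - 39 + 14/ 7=-237091357/ 8493095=-27.92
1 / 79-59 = -4660 / 79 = -58.99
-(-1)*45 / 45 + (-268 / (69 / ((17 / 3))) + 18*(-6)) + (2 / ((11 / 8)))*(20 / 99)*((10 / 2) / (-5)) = -1079555 / 8349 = -129.30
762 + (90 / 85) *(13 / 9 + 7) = 13106 / 17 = 770.94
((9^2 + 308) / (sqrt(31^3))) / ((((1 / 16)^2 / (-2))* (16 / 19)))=-236512* sqrt(31) / 961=-1370.28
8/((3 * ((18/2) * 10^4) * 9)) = 1/303750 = 0.00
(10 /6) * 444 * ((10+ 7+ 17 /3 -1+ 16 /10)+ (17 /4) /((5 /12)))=74296 /3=24765.33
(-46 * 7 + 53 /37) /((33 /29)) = -343969 /1221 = -281.71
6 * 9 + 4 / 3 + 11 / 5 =863 / 15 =57.53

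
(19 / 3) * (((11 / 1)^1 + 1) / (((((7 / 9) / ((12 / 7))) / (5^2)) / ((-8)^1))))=-33502.04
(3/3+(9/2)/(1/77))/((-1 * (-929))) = 695/1858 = 0.37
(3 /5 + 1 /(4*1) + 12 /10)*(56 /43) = 574 /215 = 2.67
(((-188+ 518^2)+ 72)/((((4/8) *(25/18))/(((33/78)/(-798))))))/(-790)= 4425432/17073875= 0.26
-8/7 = -1.14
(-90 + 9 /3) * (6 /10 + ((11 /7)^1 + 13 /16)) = -145377 /560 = -259.60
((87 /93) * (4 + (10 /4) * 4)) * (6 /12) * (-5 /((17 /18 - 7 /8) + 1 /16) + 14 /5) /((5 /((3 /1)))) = -2030406 /14725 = -137.89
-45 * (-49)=2205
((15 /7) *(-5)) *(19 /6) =-475 /14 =-33.93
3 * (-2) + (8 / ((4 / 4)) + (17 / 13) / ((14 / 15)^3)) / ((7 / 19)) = 5014045 / 249704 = 20.08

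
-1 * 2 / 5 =-2 / 5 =-0.40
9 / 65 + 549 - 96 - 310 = 9304 / 65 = 143.14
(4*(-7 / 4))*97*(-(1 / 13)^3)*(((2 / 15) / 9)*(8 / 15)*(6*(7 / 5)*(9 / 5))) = 152096 / 4119375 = 0.04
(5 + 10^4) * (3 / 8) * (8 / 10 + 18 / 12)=8629.31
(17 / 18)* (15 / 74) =85 / 444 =0.19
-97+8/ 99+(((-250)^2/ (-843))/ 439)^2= -145968395693195/ 1506526845219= -96.89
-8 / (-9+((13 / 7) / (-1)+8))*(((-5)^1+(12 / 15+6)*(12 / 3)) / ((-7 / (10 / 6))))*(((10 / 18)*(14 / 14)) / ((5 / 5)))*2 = -16.44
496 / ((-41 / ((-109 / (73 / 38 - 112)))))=-2054432 / 171503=-11.98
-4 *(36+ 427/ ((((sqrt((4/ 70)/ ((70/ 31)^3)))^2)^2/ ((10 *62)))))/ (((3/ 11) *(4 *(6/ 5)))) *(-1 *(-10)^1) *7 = -592315289730875164300/ 257662359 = -2298804109493.06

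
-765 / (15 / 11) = -561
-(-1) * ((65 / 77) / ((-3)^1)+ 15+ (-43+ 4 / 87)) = -189149 / 6699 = -28.24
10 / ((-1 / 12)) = -120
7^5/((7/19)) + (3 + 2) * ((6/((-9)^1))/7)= 957989/21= 45618.52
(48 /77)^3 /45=0.01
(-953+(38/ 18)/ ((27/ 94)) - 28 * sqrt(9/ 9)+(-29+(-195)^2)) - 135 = 8963626/ 243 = 36887.35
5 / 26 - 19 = -489 / 26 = -18.81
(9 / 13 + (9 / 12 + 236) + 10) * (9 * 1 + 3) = 2969.31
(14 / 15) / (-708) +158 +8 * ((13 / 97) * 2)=82484861 / 515070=160.14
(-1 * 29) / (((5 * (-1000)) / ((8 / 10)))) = 29 / 6250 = 0.00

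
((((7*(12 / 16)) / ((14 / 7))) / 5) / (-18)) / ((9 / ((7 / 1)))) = -49 / 2160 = -0.02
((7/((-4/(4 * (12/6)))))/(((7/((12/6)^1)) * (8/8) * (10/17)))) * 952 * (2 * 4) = -258944/5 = -51788.80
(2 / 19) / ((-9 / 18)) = -4 / 19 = -0.21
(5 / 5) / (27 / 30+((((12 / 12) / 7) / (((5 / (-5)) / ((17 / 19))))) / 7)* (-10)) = 9310 / 10079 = 0.92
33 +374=407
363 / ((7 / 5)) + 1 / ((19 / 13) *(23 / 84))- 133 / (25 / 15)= 2783454 / 15295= 181.98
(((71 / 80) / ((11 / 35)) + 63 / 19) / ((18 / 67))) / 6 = 1375577 / 361152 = 3.81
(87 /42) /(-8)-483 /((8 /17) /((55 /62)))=-1581067 /1736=-910.75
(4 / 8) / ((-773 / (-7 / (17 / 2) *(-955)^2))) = 6384175 / 13141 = 485.82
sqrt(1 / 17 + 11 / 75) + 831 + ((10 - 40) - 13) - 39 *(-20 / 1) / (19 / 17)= sqrt(13362) / 255 + 28232 / 19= 1486.35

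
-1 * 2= -2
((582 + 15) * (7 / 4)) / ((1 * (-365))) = -4179 / 1460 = -2.86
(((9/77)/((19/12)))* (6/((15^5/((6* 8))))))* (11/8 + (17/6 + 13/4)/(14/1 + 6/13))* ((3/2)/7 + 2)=502324/4512440625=0.00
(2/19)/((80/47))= 47/760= 0.06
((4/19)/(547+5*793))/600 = 1/12859200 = 0.00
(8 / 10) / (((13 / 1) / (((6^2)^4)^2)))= 11284439629824 / 65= 173606763535.75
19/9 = 2.11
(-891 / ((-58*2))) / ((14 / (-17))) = -15147 / 1624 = -9.33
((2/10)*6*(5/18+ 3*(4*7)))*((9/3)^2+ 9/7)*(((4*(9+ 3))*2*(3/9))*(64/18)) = 12427264/105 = 118354.90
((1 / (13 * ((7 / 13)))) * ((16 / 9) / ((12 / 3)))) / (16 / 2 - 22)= -2 / 441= -0.00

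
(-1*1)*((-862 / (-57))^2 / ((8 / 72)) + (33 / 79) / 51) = -2058.30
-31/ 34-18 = -643/ 34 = -18.91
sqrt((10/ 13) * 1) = sqrt(130)/ 13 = 0.88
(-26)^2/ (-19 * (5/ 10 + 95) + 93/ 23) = -31096/ 83281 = -0.37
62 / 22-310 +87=-2422 / 11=-220.18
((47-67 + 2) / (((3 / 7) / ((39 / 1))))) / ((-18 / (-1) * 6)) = -91 / 6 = -15.17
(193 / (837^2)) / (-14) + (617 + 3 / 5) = 30286998043 / 49039830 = 617.60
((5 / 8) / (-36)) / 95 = -1 / 5472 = -0.00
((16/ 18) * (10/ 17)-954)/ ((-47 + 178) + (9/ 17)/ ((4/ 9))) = -7.21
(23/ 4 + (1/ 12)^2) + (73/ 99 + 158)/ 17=406463/ 26928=15.09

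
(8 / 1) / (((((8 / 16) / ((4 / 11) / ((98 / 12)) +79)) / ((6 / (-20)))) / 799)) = -163398696 / 539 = -303151.57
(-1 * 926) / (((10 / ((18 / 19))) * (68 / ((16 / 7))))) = -2.95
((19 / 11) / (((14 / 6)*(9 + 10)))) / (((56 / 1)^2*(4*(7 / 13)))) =39 / 6761216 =0.00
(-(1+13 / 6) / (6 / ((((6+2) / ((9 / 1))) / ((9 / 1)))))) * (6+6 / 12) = -247 / 729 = -0.34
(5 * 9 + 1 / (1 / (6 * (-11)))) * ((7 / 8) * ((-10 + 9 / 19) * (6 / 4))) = 79821 / 304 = 262.57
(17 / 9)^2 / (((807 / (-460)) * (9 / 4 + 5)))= -531760 / 1895643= -0.28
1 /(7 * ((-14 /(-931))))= 19 /2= 9.50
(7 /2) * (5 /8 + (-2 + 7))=315 /16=19.69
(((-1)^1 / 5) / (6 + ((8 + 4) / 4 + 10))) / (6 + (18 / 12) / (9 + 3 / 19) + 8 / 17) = -1972 / 1242885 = -0.00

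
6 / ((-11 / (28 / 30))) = -28 / 55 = -0.51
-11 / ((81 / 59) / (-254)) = 164846 / 81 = 2035.14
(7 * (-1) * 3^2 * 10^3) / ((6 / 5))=-52500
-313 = -313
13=13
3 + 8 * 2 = 19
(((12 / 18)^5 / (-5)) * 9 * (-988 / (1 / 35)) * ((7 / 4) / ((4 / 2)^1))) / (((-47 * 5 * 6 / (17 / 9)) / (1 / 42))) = -117572 / 513945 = -0.23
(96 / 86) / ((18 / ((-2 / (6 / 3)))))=-8 / 129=-0.06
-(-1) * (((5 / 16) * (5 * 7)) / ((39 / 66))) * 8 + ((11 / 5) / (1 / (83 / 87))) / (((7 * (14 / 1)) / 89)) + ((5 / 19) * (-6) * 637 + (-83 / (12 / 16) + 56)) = -9586926851 / 10529610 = -910.47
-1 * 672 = -672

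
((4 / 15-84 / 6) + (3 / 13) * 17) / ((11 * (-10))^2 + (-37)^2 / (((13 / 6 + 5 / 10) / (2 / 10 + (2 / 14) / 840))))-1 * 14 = -104477264066 / 7462233207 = -14.00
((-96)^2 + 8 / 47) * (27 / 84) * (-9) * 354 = -9438016.60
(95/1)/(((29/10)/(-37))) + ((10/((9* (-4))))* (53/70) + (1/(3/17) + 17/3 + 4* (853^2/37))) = 20944735307/270396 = 77459.49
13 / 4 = 3.25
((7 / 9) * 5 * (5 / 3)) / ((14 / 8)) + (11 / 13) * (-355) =-104135 / 351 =-296.68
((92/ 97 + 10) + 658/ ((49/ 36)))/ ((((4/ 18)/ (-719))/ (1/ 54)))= -40225893/ 1358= -29621.42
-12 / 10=-6 / 5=-1.20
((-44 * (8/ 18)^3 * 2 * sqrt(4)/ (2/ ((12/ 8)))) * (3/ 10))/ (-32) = 0.11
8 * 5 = 40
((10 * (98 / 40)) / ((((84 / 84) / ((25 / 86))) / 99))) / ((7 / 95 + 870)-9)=1645875 / 2009992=0.82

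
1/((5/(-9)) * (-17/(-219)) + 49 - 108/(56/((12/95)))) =1310715/63849208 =0.02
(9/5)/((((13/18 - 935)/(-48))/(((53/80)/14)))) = 12879/2942975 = 0.00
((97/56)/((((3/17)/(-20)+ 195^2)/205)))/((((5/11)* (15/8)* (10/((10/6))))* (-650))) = -743699/264710976075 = -0.00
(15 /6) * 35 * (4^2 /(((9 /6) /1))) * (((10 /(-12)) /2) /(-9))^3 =21875 /236196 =0.09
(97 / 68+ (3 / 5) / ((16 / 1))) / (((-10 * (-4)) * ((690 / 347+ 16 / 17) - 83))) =-690877 / 1511472000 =-0.00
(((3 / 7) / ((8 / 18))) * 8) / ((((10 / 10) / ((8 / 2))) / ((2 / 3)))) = 144 / 7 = 20.57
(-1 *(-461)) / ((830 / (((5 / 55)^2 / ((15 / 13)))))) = 5993 / 1506450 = 0.00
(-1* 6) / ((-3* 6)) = 1 / 3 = 0.33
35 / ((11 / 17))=595 / 11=54.09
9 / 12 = 3 / 4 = 0.75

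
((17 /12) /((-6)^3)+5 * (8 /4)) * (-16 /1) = -25903 /162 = -159.90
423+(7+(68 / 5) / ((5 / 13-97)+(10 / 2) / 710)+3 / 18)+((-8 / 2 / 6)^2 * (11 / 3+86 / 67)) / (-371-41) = 142893123968293 / 332293708530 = 430.02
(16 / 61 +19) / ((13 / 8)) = 9400 / 793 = 11.85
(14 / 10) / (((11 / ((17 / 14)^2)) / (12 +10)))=289 / 70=4.13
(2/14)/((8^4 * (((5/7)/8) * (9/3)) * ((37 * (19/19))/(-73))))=-73/284160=-0.00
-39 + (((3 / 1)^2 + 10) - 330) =-350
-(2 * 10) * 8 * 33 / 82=-2640 / 41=-64.39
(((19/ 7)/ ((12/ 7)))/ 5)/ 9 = 19/ 540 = 0.04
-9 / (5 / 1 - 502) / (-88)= -9 / 43736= -0.00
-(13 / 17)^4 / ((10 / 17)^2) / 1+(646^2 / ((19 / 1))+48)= 636118239 / 28900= 22011.01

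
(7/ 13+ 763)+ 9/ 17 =168859/ 221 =764.07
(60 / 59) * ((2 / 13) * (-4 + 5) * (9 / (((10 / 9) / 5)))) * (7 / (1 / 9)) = 399.19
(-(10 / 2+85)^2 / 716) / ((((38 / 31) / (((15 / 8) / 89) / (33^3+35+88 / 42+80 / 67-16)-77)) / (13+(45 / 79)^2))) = 1447993690347839520375 / 152924123721890048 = 9468.71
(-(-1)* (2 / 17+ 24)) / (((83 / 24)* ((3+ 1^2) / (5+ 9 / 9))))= 14760 / 1411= 10.46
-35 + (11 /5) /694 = -121439 /3470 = -35.00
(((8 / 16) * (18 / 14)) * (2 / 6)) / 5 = 3 / 70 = 0.04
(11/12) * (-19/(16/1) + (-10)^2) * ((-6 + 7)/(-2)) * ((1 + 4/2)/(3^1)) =-5797/128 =-45.29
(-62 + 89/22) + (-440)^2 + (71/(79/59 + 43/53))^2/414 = 39850123487454779/205896249504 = 193544.68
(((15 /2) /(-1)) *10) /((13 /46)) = -3450 /13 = -265.38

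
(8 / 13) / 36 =2 / 117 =0.02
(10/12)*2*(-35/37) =-175/111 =-1.58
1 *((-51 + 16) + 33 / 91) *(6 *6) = -113472 / 91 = -1246.95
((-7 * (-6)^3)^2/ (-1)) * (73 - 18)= -125737920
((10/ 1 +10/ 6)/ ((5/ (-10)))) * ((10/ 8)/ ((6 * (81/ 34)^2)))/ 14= -0.06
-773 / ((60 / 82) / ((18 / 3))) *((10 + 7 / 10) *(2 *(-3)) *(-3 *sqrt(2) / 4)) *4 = -30520359 *sqrt(2) / 25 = -1726492.23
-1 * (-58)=58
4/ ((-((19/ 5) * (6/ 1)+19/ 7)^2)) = -0.01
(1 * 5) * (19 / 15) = 19 / 3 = 6.33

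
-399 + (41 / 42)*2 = -8338 / 21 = -397.05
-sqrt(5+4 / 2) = -sqrt(7) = -2.65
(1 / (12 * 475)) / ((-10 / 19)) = -1 / 3000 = -0.00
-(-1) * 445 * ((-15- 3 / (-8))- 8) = -80545 / 8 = -10068.12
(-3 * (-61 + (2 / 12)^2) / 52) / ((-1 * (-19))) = 2195 / 11856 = 0.19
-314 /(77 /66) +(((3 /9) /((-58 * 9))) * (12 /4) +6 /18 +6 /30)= -4907531 /18270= -268.61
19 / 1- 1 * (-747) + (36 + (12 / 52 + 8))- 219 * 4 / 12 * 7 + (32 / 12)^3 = 111686 / 351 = 318.19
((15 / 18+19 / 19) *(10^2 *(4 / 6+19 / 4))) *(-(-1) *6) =17875 / 3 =5958.33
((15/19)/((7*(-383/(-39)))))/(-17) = -585/865963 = -0.00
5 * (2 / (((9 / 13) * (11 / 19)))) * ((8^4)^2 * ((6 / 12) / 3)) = 20719861760 / 297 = 69763844.31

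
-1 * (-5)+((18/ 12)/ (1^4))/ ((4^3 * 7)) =5.00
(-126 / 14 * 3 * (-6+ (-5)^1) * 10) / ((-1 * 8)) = -1485 / 4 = -371.25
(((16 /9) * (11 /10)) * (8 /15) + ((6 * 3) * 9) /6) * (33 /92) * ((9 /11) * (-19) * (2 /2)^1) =-15637 /100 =-156.37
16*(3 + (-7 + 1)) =-48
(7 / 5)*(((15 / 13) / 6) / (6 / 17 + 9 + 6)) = 119 / 6786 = 0.02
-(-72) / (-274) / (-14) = 18 / 959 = 0.02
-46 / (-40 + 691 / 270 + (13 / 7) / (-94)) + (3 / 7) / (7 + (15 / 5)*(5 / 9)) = 96704163 / 75703264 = 1.28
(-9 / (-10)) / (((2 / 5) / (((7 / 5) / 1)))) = 3.15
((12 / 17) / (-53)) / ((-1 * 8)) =3 / 1802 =0.00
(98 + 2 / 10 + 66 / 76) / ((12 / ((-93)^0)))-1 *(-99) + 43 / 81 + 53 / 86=286951003 / 2647080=108.40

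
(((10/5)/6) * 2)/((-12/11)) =-11/18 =-0.61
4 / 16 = 0.25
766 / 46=383 / 23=16.65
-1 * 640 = -640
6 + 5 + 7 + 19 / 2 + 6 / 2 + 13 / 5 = 331 / 10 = 33.10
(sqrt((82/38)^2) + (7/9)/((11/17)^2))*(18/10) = 83086/11495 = 7.23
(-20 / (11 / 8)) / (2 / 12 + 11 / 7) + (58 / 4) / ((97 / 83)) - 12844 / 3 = -1998976585 / 467346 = -4277.29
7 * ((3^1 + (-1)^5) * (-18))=-252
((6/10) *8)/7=24/35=0.69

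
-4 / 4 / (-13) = 1 / 13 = 0.08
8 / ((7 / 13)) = 104 / 7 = 14.86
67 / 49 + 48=2419 / 49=49.37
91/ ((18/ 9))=91/ 2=45.50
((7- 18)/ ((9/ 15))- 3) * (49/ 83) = -3136/ 249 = -12.59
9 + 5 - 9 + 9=14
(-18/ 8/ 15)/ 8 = -3/ 160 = -0.02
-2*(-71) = 142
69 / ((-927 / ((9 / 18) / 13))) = -23 / 8034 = -0.00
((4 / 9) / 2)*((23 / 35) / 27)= 46 / 8505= 0.01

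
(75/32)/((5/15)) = 225/32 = 7.03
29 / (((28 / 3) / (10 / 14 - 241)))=-73167 / 98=-746.60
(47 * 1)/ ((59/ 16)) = 752/ 59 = 12.75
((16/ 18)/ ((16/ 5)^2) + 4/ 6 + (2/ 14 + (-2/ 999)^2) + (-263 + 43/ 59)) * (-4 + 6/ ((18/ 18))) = -3447424852355/ 6594790608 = -522.75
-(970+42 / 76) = -36881 / 38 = -970.55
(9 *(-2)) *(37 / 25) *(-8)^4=-2727936 / 25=-109117.44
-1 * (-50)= 50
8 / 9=0.89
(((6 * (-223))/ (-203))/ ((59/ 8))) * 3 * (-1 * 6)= -192672/ 11977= -16.09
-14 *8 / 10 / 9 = -56 / 45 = -1.24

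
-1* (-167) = 167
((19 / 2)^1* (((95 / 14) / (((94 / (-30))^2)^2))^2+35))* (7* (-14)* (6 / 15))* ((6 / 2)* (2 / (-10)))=1862401545098310369 / 238112866617610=7821.51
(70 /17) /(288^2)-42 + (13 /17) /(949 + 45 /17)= -239518577941 /5702939136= -42.00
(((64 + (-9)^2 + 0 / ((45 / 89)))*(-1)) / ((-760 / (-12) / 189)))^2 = 270372249 / 1444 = 187238.40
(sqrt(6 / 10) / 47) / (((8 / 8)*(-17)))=-sqrt(15) / 3995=-0.00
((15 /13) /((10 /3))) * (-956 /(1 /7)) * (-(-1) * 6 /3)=-60228 /13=-4632.92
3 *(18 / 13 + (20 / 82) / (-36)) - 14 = -9.87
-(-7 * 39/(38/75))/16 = 20475/608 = 33.68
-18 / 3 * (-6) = 36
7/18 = 0.39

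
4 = 4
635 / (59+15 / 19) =12065 / 1136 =10.62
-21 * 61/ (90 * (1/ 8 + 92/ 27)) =-2196/ 545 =-4.03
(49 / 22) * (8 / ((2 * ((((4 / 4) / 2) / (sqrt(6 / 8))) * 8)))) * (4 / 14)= 7 * sqrt(3) / 22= 0.55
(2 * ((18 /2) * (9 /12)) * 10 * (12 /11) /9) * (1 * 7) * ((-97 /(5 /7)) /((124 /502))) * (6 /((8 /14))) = -225477567 /341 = -661224.54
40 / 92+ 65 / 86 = 2355 / 1978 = 1.19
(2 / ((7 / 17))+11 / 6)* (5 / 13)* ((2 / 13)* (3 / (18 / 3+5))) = 1405 / 13013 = 0.11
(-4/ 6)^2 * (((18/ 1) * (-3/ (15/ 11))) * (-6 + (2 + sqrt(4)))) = 176/ 5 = 35.20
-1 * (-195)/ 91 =15/ 7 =2.14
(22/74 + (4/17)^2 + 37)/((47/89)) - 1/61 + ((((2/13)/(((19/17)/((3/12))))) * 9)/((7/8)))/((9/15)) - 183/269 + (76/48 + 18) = 15434830260506065/171102273059172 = 90.21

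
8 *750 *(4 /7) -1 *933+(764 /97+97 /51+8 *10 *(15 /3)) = 100609354 /34629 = 2905.35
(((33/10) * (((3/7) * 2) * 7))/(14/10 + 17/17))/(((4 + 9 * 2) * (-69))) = -1/184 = -0.01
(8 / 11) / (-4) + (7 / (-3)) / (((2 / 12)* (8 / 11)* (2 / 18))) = -7631 / 44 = -173.43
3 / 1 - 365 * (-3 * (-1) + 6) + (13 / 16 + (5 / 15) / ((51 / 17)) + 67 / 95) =-44875477 / 13680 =-3280.37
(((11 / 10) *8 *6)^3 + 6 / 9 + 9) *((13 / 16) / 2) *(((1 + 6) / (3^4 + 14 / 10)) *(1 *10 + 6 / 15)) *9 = 195914939493 / 412000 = 475521.70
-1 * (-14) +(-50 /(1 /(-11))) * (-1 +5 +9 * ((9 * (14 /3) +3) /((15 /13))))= 195264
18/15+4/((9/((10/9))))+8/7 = 8042/2835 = 2.84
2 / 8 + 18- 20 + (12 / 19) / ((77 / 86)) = -6113 / 5852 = -1.04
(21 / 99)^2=49 / 1089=0.04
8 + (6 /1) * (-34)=-196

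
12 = 12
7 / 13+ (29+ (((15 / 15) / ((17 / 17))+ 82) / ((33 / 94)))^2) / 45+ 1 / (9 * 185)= 29306946037 / 23571405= 1243.33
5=5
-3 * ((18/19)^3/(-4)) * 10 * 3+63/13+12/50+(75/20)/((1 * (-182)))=24.20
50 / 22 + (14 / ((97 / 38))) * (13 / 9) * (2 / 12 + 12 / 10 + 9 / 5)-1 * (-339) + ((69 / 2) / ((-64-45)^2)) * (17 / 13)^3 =551005927211645 / 1503977129226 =366.37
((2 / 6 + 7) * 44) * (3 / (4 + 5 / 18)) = 1584 / 7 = 226.29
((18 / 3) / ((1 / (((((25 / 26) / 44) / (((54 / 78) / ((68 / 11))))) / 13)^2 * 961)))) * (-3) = -173580625 / 44537922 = -3.90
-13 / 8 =-1.62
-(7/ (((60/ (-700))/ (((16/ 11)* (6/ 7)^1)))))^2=-1254400/ 121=-10366.94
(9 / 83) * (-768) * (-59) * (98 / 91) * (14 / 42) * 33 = 62802432 / 1079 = 58204.29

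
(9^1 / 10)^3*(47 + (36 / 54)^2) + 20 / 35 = 246109 / 7000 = 35.16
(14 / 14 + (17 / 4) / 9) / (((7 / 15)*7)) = 265 / 588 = 0.45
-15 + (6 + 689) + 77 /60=681.28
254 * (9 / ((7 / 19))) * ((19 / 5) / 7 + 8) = 12986766 / 245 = 53007.21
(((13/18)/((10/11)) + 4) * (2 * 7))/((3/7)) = 156.62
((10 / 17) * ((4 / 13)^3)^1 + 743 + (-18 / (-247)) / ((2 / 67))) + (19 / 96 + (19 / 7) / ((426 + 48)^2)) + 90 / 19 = 6699866986186873 / 8928475055136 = 750.39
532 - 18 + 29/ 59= 30355/ 59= 514.49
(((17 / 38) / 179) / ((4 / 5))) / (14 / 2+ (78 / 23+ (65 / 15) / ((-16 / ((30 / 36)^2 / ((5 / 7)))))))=0.00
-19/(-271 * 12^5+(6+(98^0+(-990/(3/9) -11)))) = 19/67436446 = 0.00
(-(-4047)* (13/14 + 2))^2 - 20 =140468190.86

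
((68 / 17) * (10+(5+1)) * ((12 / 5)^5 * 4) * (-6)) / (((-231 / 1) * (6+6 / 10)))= 42467328 / 529375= 80.22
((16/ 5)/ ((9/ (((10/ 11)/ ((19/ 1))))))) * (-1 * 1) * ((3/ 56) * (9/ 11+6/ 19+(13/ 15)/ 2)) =-19654/ 13759515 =-0.00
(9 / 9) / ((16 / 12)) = 3 / 4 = 0.75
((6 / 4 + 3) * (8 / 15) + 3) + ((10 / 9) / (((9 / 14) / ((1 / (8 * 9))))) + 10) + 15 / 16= 954203 / 58320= 16.36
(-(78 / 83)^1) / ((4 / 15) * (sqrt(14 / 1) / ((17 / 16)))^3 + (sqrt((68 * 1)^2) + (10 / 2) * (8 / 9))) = -34524568379925 / 2592662142686374 + 741657047040 * sqrt(14) / 1296331071343187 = -0.01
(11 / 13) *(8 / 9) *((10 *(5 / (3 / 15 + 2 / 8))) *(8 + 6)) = 1169.99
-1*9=-9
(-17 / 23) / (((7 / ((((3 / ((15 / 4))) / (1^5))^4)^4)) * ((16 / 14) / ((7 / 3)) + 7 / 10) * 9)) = -1022202216448 / 3682891845703125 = -0.00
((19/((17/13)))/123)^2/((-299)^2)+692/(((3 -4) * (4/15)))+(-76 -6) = -6191731409012/2312936649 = -2677.00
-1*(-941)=941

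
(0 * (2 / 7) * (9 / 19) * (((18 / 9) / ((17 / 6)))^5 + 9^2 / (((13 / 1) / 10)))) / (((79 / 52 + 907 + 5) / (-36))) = 0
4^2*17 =272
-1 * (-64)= 64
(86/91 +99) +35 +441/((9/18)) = 92542/91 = 1016.95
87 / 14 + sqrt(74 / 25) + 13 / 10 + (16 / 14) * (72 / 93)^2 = sqrt(74) / 5 + 275783 / 33635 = 9.92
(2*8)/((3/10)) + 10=63.33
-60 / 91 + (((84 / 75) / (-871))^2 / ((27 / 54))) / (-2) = -2188392988 / 3319054375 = -0.66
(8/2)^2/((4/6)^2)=36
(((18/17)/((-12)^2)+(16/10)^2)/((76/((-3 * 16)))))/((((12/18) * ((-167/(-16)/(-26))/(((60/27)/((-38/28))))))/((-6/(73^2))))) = 305026176/27307900955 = 0.01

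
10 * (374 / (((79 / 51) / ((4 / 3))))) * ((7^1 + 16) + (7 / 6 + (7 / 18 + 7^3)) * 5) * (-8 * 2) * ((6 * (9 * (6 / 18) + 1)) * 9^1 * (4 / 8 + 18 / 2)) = -14576955064320 / 79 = -184518418535.70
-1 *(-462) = 462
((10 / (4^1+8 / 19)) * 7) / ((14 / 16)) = 380 / 21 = 18.10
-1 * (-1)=1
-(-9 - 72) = 81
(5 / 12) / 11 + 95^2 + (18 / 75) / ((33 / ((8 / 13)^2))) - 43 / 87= 145956695969 / 16173300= 9024.55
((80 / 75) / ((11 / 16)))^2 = 65536 / 27225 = 2.41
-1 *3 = -3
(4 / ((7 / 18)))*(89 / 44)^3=6344721 / 74536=85.12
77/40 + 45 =1877/40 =46.92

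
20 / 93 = 0.22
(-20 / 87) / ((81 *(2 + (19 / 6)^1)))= -40 / 72819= -0.00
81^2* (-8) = -52488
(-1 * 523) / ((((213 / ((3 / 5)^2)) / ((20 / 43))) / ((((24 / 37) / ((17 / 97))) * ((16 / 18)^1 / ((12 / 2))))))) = -6493568 / 28805055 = -0.23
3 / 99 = 1 / 33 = 0.03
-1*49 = -49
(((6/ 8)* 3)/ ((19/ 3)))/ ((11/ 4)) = 27/ 209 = 0.13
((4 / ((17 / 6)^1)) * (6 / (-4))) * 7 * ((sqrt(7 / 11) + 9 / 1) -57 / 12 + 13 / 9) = -1435 / 17 -252 * sqrt(77) / 187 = -96.24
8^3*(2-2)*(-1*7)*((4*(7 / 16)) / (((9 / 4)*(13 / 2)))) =0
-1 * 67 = -67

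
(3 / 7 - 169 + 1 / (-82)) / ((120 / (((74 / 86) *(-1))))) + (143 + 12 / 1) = 462665579 / 2961840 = 156.21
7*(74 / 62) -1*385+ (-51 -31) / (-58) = -337333 / 899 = -375.23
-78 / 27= -26 / 9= -2.89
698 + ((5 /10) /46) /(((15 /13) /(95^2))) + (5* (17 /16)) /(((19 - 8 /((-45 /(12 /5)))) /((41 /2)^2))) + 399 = 8344666819 /6434112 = 1296.94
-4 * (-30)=120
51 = 51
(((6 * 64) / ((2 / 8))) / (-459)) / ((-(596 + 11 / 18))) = 1024 / 182563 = 0.01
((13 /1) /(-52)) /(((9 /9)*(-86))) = 1 /344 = 0.00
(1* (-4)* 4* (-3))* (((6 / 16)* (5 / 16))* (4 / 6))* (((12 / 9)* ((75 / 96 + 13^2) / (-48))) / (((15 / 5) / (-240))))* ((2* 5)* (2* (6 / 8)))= 679125 / 32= 21222.66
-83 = -83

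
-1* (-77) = 77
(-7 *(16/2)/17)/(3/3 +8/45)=-2520/901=-2.80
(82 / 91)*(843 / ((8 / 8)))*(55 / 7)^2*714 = 21328827300 / 637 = 33483245.37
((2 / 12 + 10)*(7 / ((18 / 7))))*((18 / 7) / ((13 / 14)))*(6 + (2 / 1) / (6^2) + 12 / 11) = 4229435 / 7722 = 547.71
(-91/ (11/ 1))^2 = 8281/ 121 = 68.44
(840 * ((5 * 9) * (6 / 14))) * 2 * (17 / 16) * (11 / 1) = 378675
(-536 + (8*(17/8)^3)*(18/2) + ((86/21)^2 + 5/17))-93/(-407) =33624453847/195281856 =172.18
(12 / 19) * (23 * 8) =2208 / 19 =116.21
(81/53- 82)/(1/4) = -17060/53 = -321.89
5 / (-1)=-5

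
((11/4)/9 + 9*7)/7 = 2279/252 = 9.04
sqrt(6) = 2.45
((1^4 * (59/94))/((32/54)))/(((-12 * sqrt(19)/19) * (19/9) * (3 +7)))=-0.02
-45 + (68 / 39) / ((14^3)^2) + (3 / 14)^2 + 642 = 43830917693 / 73412976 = 597.05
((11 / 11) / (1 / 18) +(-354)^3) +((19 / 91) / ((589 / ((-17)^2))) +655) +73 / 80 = -10011433355827 / 225680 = -44361189.99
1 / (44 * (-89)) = -1 / 3916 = -0.00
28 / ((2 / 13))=182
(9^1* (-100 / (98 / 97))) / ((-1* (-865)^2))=1746 / 1466521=0.00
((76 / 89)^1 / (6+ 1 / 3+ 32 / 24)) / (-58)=-114 / 59363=-0.00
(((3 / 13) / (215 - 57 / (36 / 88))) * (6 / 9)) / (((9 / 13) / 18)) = 12 / 227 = 0.05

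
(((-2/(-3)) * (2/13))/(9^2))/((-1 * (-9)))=4/28431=0.00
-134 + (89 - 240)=-285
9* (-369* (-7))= 23247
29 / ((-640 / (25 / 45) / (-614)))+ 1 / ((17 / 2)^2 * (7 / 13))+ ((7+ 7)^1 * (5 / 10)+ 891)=1064433425 / 1165248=913.48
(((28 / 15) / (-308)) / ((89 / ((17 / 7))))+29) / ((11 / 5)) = 2981038 / 226149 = 13.18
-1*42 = -42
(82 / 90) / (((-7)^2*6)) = 41 / 13230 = 0.00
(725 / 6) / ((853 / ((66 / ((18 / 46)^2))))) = 4218775 / 69093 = 61.06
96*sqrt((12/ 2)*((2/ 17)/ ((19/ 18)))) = 576*sqrt(1938)/ 323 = 78.50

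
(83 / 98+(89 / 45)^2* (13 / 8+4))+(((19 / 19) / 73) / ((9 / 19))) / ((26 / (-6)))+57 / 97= 38047074337 / 1623814920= 23.43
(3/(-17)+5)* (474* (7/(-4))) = -68019/17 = -4001.12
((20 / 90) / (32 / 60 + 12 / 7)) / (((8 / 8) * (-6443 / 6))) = -35 / 380137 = -0.00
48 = 48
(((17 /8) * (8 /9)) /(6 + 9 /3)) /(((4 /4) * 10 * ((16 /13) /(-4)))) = -221 /3240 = -0.07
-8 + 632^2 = 399416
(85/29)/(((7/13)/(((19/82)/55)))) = 4199/183106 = 0.02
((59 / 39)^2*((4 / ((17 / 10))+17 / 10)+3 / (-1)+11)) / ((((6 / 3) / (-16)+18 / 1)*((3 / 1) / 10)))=19020184 / 3697551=5.14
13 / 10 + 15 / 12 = 51 / 20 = 2.55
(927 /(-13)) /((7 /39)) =-2781 /7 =-397.29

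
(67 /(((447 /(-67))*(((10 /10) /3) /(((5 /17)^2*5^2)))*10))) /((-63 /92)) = 9.51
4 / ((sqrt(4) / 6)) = 12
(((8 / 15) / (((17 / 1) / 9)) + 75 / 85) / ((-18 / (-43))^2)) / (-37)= -0.18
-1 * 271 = -271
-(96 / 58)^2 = -2.74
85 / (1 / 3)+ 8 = 263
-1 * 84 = -84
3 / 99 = 1 / 33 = 0.03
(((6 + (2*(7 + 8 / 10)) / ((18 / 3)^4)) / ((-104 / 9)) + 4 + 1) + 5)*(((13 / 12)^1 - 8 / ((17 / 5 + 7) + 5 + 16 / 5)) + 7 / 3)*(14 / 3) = 920073539 / 6963840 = 132.12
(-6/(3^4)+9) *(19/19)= 241/27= 8.93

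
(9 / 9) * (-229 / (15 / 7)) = -1603 / 15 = -106.87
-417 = -417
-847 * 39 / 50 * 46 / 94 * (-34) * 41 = 529552023 / 1175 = 450682.57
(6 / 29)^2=36 / 841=0.04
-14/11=-1.27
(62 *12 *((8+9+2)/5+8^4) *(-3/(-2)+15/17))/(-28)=-154418967/595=-259527.68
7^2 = 49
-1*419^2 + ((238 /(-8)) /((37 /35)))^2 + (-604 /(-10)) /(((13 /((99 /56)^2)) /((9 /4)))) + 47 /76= -1852926568818571 /10604164480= -174735.74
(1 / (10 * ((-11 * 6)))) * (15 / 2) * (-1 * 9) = 9 / 88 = 0.10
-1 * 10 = -10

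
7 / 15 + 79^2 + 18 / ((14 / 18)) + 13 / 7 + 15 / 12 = 376063 / 60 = 6267.72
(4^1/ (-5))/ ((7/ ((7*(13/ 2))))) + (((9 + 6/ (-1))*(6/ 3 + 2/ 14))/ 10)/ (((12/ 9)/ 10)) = -53/ 140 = -0.38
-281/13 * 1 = -21.62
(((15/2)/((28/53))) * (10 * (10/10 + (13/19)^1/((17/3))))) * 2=719475/2261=318.21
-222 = -222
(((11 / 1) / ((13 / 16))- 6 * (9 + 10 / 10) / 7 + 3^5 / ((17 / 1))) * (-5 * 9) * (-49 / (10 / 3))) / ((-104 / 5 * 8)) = -28158165 / 367744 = -76.57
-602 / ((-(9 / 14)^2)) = 117992 / 81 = 1456.69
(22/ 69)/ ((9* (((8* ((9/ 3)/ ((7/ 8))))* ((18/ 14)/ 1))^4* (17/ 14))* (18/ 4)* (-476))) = -63412811/ 7200736341066252288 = -0.00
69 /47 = 1.47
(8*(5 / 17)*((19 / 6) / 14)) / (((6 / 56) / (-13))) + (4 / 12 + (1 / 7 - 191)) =-273211 / 1071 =-255.10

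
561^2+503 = 315224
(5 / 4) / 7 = 5 / 28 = 0.18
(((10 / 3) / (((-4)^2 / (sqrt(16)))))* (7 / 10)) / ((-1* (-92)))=7 / 1104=0.01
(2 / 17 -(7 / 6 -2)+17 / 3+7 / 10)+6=13.32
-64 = -64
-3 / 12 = -1 / 4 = -0.25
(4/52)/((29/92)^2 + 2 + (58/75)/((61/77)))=38722800/1548214187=0.03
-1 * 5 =-5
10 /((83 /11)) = 110 /83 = 1.33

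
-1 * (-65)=65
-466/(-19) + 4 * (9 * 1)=1150/19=60.53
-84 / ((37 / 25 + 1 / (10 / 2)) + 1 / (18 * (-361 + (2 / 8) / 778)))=-10616422950 / 212309009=-50.00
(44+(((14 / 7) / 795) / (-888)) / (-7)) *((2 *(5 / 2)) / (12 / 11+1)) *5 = 5979481255 / 11365956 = 526.09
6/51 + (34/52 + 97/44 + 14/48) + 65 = 3983011/58344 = 68.27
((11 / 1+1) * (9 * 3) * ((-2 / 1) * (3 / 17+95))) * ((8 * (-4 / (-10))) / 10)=-8387712 / 425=-19735.79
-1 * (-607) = 607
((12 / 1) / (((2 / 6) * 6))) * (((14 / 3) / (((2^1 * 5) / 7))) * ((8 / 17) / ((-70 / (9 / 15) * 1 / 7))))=-1176 / 2125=-0.55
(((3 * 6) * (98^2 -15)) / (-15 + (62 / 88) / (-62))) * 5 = -75944880 / 1321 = -57490.45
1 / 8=0.12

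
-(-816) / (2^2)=204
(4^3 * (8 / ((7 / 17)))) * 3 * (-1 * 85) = -2219520 / 7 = -317074.29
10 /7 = 1.43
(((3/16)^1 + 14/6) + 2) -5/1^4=-0.48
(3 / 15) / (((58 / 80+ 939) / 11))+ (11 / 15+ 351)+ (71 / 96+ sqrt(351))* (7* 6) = 3453360139 / 9021360+ 126* sqrt(39) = 1169.67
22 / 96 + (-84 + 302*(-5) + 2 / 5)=-382409 / 240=-1593.37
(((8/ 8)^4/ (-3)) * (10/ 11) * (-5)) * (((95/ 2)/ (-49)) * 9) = -7125/ 539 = -13.22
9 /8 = 1.12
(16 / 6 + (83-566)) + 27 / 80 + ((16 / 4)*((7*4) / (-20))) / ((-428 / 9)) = -12323269 / 25680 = -479.88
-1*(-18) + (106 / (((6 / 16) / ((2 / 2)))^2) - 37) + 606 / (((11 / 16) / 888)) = 77563175 / 99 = 783466.41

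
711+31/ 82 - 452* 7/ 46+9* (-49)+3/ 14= 1332146/ 6601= 201.81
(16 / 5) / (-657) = -16 / 3285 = -0.00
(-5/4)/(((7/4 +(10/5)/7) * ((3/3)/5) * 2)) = -175/114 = -1.54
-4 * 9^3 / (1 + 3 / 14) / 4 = -10206 / 17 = -600.35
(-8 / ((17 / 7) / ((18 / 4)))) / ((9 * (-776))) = 7 / 3298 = 0.00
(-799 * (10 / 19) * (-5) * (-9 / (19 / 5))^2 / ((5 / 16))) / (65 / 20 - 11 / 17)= 5867856000 / 404681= 14499.95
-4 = -4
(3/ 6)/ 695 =1/ 1390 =0.00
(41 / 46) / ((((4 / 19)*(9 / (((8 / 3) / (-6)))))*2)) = -0.10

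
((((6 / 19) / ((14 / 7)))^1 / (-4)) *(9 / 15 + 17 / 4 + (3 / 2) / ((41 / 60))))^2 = 300363561 / 3883782400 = 0.08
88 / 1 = 88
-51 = -51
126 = 126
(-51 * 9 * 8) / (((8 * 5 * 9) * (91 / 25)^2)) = -6375 / 8281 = -0.77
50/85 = 10/17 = 0.59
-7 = -7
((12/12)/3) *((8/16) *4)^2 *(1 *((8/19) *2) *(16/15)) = 1024/855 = 1.20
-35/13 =-2.69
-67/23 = -2.91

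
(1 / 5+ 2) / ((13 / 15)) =33 / 13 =2.54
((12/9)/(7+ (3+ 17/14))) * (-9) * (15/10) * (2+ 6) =-2016/157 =-12.84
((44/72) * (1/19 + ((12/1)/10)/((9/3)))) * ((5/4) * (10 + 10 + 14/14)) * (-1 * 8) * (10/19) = -33110/1083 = -30.57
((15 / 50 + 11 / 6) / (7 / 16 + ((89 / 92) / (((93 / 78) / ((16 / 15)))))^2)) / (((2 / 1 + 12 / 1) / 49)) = 13664958720 / 2171457751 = 6.29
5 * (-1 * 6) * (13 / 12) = -65 / 2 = -32.50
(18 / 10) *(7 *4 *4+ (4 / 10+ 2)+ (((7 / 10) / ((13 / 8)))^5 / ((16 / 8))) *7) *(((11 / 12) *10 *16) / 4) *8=70117071440064 / 1160290625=60430.61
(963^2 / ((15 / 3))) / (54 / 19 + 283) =17620011 / 27155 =648.87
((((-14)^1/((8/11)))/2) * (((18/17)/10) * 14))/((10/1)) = -4851/3400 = -1.43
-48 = -48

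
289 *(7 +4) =3179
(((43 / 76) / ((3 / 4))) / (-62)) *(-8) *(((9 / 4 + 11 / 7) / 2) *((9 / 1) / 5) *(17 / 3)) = 78217 / 41230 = 1.90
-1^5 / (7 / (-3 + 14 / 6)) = 0.10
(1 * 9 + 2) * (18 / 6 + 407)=4510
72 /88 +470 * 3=15519 /11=1410.82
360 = 360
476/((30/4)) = 952/15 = 63.47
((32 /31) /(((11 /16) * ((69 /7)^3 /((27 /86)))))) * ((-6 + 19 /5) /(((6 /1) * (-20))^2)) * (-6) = 2744 /6081979125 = 0.00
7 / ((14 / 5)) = 5 / 2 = 2.50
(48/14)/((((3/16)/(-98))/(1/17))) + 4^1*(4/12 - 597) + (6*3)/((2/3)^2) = -250061/102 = -2451.58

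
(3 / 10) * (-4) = -6 / 5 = -1.20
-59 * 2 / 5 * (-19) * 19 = 42598 / 5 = 8519.60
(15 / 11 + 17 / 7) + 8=908 / 77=11.79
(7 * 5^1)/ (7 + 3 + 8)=1.94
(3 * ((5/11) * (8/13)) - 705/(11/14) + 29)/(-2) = 124043/286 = 433.72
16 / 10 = 8 / 5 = 1.60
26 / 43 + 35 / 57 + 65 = 162302 / 2451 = 66.22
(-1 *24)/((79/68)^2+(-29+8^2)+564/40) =-184960/388799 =-0.48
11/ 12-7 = -6.08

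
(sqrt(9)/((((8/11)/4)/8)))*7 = 924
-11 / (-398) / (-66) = -1 / 2388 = -0.00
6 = 6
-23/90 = -0.26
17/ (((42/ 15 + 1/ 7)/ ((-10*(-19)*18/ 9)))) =226100/ 103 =2195.15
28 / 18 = 14 / 9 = 1.56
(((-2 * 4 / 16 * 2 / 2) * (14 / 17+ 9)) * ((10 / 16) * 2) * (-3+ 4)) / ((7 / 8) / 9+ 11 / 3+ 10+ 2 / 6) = -1503 / 3451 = -0.44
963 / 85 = 11.33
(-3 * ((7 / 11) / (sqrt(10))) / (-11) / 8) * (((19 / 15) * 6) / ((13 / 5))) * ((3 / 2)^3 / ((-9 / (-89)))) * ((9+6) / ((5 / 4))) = 319599 * sqrt(10) / 125840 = 8.03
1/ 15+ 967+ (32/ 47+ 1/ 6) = 1364759/ 1410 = 967.91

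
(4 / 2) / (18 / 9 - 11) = -2 / 9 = -0.22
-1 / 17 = -0.06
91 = 91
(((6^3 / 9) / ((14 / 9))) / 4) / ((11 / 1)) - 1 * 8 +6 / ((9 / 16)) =697 / 231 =3.02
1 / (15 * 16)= 1 / 240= 0.00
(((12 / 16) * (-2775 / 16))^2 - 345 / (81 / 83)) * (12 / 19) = 1832155555 / 175104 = 10463.24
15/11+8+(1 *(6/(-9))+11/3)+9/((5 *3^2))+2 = 801/55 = 14.56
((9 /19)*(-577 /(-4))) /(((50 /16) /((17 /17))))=10386 /475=21.87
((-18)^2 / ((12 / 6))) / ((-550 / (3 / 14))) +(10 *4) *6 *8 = 1919.94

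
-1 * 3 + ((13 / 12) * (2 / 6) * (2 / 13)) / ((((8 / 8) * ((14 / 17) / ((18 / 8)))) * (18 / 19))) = -5725 / 2016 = -2.84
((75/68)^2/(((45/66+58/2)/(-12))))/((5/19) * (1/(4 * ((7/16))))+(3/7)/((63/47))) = -518450625/495570842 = -1.05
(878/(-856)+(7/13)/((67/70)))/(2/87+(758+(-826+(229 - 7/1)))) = -15020463/4995359200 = -0.00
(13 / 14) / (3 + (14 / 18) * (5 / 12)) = 702 / 2513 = 0.28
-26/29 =-0.90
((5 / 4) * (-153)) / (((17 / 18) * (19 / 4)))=-810 / 19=-42.63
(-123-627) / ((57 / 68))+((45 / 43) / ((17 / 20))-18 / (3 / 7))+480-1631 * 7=-164897231 / 13889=-11872.51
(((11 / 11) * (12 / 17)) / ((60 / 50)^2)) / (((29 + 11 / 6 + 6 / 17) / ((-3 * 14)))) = -2100 / 3181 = -0.66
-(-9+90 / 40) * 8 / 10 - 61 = -278 / 5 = -55.60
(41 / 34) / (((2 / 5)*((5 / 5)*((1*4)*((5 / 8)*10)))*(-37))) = -41 / 12580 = -0.00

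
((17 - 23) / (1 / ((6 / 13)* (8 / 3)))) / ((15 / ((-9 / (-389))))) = -288 / 25285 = -0.01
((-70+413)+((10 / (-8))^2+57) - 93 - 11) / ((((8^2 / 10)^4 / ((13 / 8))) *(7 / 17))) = 657613125 / 939524096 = 0.70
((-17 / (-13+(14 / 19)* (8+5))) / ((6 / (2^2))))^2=417316 / 38025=10.97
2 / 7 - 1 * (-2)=16 / 7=2.29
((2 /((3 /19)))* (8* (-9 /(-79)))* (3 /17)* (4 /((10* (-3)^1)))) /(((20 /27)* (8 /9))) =-13851 /33575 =-0.41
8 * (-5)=-40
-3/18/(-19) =1/114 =0.01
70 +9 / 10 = 709 / 10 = 70.90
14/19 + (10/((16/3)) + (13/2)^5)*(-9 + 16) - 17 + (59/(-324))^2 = 323982712499/3989088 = 81217.24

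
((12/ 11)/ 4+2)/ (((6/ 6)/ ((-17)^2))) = 656.82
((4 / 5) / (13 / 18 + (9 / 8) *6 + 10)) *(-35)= -1008 / 629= -1.60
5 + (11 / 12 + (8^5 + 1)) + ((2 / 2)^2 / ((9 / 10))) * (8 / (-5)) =1179833 / 36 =32773.14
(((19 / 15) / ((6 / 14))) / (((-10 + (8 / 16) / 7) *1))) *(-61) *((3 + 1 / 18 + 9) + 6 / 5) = 67751663 / 281475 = 240.70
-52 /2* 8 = -208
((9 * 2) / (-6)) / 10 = -3 / 10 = -0.30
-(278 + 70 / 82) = -11433 / 41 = -278.85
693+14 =707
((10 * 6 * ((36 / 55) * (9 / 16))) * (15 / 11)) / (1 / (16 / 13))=58320 / 1573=37.08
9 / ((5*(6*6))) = 1 / 20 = 0.05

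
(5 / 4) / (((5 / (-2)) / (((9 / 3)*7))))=-21 / 2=-10.50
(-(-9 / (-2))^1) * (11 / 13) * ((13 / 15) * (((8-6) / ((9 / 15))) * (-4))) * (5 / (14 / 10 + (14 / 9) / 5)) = 900 / 7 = 128.57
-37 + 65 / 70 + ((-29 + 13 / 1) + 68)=223 / 14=15.93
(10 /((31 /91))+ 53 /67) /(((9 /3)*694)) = 20871 /1441438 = 0.01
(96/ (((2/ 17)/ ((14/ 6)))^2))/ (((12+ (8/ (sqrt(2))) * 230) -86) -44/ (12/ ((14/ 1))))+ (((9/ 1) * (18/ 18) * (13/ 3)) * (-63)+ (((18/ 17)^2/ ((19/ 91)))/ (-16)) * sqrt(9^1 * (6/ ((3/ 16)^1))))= -34046810/ 13873+ 1271257386 * sqrt(2)/ 76176643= -2430.58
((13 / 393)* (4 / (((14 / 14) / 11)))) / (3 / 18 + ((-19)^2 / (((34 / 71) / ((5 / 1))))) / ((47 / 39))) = 457028 / 982168177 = 0.00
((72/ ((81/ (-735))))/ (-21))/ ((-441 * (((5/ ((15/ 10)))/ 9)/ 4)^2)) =-288/ 35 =-8.23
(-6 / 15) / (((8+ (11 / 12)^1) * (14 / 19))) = -0.06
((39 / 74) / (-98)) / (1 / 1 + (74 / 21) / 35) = -585 / 119732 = -0.00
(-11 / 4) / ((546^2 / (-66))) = 121 / 198744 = 0.00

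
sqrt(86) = 9.27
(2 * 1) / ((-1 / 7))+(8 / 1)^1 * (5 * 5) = 186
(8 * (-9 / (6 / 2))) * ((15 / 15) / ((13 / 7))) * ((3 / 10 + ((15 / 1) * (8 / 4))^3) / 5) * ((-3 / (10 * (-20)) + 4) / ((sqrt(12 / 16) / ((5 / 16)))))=-1517686863 * sqrt(3) / 26000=-101104.26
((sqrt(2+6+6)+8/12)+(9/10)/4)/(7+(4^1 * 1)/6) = 107/920+3 * sqrt(14)/23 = 0.60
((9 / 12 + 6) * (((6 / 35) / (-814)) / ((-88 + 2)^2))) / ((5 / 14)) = -81 / 150508600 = -0.00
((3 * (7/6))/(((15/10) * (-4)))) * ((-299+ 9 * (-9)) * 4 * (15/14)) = 950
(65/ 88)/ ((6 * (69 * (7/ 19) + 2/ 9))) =0.00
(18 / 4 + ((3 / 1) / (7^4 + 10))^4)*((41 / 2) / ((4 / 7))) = 87279700576484997 / 540640808835856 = 161.44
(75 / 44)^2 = 5625 / 1936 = 2.91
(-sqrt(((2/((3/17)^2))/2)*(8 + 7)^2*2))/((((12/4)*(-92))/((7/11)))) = 595*sqrt(2)/3036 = 0.28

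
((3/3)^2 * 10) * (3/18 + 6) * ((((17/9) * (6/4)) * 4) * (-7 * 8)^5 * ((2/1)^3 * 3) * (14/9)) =-387979521556480/27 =-14369611909499.26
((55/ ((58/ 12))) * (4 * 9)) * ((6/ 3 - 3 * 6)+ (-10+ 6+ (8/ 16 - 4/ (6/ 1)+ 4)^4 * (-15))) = -77431475/ 58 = -1335025.43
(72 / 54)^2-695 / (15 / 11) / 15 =-161 / 5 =-32.20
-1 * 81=-81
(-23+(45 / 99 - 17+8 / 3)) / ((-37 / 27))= 10953 / 407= 26.91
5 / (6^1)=5 / 6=0.83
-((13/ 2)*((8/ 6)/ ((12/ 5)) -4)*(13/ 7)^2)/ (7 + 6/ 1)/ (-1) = -5239/ 882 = -5.94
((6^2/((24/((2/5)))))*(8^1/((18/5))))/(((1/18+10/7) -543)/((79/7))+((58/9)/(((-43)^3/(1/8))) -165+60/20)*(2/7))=-527608452/37302499103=-0.01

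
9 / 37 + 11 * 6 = 2451 / 37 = 66.24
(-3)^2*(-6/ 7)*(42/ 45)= -36/ 5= -7.20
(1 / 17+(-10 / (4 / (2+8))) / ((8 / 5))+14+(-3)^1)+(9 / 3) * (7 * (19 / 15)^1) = 14983 / 680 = 22.03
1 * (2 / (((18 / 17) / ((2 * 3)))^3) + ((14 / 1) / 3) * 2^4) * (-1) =-11842 / 27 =-438.59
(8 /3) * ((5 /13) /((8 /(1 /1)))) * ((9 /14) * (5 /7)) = 75 /1274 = 0.06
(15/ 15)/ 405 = 1/ 405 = 0.00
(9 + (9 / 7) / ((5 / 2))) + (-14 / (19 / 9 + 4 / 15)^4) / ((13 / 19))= 529266773979 / 59641218455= 8.87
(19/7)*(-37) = -703/7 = -100.43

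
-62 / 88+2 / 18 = -235 / 396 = -0.59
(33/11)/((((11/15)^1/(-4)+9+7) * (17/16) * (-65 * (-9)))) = 0.00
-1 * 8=-8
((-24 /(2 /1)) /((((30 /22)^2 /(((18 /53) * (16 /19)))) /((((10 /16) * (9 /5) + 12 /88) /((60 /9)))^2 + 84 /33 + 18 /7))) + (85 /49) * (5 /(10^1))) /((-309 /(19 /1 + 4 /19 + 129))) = 750559597216 /181057970625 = 4.15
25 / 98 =0.26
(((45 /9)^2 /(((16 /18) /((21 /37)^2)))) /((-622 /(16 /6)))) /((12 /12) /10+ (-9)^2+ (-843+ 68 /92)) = 3803625 /74536350853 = 0.00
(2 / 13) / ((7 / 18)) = 36 / 91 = 0.40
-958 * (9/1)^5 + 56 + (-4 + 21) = -56568869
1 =1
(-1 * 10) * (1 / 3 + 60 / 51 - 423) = 214960 / 51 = 4214.90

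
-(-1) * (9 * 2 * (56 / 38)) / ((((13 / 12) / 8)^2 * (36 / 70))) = 9031680 / 3211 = 2812.73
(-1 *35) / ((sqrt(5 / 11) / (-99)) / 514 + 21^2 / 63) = -6978392564220 / 1395678512839- 1781010 *sqrt(55) / 1395678512839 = -5.00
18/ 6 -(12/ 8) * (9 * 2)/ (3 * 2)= -3/ 2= -1.50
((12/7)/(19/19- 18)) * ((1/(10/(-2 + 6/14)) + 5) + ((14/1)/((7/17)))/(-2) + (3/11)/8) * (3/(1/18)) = 3024459/45815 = 66.01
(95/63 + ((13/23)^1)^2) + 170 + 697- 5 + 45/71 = 2045502811/2366217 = 864.46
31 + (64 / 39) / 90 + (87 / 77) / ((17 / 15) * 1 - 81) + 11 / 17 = 87108997889 / 2752159410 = 31.65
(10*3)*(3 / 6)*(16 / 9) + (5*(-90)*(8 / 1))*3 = -32320 / 3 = -10773.33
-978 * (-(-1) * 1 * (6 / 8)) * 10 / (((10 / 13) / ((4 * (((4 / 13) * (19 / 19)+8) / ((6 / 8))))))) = -422496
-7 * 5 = -35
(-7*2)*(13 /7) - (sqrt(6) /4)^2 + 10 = -131 /8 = -16.38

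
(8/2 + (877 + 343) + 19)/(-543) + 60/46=-12299/12489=-0.98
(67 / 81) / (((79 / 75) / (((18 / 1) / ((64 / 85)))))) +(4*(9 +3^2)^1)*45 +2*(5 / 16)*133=25344955 / 7584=3341.90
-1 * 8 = -8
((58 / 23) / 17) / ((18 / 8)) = 232 / 3519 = 0.07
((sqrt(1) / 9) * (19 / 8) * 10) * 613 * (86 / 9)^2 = 107676515 / 729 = 147704.41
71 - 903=-832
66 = 66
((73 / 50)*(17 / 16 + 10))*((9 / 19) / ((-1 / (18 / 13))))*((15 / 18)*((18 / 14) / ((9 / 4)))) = -348867 / 69160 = -5.04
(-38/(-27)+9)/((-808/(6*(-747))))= 57.73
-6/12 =-1/2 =-0.50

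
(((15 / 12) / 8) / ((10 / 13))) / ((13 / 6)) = 0.09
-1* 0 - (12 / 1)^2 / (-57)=48 / 19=2.53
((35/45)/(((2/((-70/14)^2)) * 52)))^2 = 0.03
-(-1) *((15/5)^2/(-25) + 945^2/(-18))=-2480643/50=-49612.86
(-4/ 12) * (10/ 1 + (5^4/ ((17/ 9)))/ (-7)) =4435/ 357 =12.42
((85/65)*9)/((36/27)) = 459/52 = 8.83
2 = 2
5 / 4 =1.25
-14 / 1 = -14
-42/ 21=-2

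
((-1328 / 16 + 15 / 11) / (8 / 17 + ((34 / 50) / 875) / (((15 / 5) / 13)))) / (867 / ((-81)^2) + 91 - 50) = -1095502471875 / 261606755806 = -4.19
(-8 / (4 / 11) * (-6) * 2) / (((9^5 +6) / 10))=176 / 3937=0.04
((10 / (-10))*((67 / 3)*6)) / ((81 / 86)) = -142.27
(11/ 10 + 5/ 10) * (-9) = -72/ 5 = -14.40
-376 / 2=-188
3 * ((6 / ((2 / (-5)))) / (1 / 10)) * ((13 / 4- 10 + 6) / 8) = 675 / 16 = 42.19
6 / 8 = 3 / 4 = 0.75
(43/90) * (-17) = -731/90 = -8.12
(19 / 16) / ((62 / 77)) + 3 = 4439 / 992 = 4.47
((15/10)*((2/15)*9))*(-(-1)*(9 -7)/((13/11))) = 198/65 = 3.05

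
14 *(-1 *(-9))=126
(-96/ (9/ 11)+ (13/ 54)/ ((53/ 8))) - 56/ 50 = -118.42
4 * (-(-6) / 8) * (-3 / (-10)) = 9 / 10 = 0.90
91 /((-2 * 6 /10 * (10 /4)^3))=-364 /75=-4.85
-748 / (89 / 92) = -68816 / 89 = -773.21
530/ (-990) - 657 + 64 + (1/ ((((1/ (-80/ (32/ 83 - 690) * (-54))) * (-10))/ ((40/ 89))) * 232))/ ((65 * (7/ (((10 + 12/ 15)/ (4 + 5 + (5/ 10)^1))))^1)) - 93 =-43401581592031709/ 63218276466345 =-686.54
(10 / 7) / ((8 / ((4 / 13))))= 5 / 91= 0.05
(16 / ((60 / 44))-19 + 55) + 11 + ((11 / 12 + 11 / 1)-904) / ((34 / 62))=-1599367 / 1020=-1568.01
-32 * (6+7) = -416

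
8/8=1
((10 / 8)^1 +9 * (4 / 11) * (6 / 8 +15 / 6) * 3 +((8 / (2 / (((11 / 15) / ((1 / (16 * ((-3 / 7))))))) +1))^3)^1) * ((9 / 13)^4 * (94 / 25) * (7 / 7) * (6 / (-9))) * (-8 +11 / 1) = -4801093104254553 / 1169320899175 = -4105.88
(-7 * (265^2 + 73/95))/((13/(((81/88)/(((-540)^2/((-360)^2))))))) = -210150612/13585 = -15469.31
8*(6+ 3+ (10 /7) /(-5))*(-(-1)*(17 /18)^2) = 35258 /567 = 62.18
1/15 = 0.07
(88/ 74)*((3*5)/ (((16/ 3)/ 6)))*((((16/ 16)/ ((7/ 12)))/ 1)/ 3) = 2970/ 259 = 11.47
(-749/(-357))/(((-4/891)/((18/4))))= -286011/136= -2103.02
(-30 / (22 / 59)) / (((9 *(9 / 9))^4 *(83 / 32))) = -9440 / 1996731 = -0.00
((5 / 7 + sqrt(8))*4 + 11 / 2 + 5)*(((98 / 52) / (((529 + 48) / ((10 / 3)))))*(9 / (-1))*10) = -98175 / 7501- 58800*sqrt(2) / 7501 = -24.17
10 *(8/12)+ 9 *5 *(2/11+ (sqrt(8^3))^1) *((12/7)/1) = 4780/231+ 8640 *sqrt(2)/7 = 1766.24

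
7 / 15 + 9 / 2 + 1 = 179 / 30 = 5.97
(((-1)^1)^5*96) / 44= -24 / 11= -2.18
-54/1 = -54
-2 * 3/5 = -6/5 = -1.20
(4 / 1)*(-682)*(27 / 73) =-73656 / 73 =-1008.99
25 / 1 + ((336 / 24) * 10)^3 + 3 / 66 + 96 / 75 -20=1509203479 / 550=2744006.33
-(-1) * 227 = 227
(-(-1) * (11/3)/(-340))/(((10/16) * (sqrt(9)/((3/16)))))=-11/10200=-0.00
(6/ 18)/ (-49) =-1/ 147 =-0.01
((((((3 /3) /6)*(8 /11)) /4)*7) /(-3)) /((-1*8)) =0.01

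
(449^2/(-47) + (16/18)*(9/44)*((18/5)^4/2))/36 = -1381073003/11632500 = -118.73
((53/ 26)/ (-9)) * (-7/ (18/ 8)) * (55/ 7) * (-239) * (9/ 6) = -696685/ 351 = -1984.86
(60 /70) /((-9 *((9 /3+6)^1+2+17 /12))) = -8 /1043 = -0.01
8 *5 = 40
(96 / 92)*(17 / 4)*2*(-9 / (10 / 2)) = -1836 / 115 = -15.97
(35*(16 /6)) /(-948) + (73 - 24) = 34769 /711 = 48.90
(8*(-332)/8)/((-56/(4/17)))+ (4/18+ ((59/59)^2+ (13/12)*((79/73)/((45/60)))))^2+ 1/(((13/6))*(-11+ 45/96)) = 227773874378/25003939779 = 9.11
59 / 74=0.80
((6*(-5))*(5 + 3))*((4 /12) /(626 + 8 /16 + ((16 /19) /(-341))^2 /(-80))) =-33581952800 /262988667833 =-0.13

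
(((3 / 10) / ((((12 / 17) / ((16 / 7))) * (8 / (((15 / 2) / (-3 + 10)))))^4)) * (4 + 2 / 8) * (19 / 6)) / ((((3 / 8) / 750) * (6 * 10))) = 84304009375 / 17709468672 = 4.76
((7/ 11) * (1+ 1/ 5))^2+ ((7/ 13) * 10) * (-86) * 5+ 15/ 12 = -363921647/ 157300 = -2313.55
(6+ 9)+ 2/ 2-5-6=5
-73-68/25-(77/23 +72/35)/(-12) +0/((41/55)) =-75.27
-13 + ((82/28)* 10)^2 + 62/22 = 456787/539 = 847.47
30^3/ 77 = 350.65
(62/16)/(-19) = -31/152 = -0.20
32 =32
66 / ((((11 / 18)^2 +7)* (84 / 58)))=103356 / 16723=6.18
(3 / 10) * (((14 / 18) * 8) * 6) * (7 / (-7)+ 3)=112 / 5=22.40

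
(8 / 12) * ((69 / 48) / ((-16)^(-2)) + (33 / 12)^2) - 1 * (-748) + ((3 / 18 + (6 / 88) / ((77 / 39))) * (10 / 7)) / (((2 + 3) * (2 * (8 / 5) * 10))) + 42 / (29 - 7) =1138693445 / 1138368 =1000.29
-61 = -61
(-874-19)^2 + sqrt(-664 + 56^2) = 2 * sqrt(618) + 797449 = 797498.72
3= 3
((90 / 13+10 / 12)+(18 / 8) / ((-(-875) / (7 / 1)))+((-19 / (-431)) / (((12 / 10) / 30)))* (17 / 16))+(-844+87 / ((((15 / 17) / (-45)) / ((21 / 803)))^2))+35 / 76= -279999720240248621 / 411866590278000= -679.83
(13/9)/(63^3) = 13/2250423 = 0.00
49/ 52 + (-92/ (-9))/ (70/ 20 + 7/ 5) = 69449/ 22932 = 3.03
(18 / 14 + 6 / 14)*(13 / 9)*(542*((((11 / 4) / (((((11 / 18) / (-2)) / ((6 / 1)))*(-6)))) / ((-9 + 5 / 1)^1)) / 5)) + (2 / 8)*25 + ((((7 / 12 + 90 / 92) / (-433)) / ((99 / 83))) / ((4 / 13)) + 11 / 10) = -988201278431 / 1656380880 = -596.60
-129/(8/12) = -387/2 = -193.50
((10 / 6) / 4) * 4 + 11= 38 / 3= 12.67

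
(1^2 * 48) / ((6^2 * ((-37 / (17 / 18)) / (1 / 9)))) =-34 / 8991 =-0.00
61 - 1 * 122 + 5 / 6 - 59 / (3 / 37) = -4727 / 6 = -787.83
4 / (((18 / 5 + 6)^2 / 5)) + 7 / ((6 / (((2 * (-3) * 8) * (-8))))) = 258173 / 576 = 448.22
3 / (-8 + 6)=-3 / 2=-1.50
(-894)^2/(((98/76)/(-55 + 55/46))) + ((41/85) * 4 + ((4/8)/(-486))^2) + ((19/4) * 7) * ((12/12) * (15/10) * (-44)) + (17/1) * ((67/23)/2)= -3018446810996988493/90505583280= -33350945.89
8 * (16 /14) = 64 /7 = 9.14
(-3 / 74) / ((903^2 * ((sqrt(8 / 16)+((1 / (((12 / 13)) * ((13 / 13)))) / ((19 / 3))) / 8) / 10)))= 39520 / 1857102423393 - 924160 * sqrt(2) / 1857102423393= -0.00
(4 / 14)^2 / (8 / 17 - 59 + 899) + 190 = 33255337 / 175028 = 190.00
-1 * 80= -80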